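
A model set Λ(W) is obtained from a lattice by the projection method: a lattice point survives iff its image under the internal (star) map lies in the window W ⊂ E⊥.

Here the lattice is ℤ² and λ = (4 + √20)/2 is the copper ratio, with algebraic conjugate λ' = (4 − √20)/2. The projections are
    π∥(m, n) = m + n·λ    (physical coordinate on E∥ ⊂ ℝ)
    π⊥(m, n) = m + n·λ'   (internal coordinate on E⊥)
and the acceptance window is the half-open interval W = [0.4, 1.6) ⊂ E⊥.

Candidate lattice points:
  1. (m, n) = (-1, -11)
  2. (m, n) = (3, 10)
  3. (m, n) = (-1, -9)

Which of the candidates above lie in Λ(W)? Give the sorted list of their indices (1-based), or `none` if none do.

1, 2, 3

Compute λ' = (4−√20)/2 = -0.23607, so π⊥(m,n) = m -0.23607·n.
[1] lift (-1,-11): star map gives 1.59675; window check 0.4 ≤ 1.59675 < 1.6 is true → IN Λ
[2] lift (3,10): star map gives 0.63932; window check 0.4 ≤ 0.63932 < 1.6 is true → IN Λ
[3] lift (-1,-9): star map gives 1.12461; window check 0.4 ≤ 1.12461 < 1.6 is true → IN Λ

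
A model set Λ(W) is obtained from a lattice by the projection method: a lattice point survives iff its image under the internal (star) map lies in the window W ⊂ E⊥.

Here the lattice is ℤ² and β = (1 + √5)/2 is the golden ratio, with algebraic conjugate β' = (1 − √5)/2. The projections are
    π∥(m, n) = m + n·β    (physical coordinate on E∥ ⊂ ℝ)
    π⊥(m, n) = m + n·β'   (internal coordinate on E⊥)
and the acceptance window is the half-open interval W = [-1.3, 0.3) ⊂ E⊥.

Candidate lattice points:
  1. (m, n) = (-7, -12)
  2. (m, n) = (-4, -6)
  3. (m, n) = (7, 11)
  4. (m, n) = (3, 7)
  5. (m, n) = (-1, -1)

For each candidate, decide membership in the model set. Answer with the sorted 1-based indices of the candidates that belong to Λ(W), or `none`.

2, 3, 5

Numerically β ≈ 1.618034 and β' = −1/β ≈ -0.618034.
[1] lift (-7,-12): star map gives 0.416408; window check -1.3 ≤ 0.416408 < 0.3 is false → out
[2] lift (-4,-6): star map gives -0.291796; window check -1.3 ≤ -0.291796 < 0.3 is true → IN Λ
[3] lift (7,11): star map gives 0.201626; window check -1.3 ≤ 0.201626 < 0.3 is true → IN Λ
[4] lift (3,7): star map gives -1.326238; window check -1.3 ≤ -1.326238 < 0.3 is false → out
[5] lift (-1,-1): star map gives -0.381966; window check -1.3 ≤ -0.381966 < 0.3 is true → IN Λ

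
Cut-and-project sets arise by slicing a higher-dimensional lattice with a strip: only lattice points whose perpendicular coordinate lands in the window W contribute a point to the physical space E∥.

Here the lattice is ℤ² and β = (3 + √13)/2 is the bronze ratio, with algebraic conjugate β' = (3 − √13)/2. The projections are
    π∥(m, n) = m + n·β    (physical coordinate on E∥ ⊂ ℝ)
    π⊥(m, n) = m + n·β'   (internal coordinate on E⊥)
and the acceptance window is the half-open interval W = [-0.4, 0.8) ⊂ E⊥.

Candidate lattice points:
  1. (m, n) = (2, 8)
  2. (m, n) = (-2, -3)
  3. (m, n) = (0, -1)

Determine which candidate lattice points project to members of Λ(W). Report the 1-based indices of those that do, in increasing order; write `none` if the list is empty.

Compute β' = (3−√13)/2 = -0.30278, so π⊥(m,n) = m -0.30278·n.
#1 (2,8): internal coord 2 + (8)·β' = -0.42221; -0.42221 ∉ [-0.4, 0.8) → out
#2 (-2,-3): internal coord -2 + (-3)·β' = -1.09167; -1.09167 ∉ [-0.4, 0.8) → out
#3 (0,-1): internal coord 0 + (-1)·β' = +0.30278; +0.30278 ∈ [-0.4, 0.8) → IN Λ

3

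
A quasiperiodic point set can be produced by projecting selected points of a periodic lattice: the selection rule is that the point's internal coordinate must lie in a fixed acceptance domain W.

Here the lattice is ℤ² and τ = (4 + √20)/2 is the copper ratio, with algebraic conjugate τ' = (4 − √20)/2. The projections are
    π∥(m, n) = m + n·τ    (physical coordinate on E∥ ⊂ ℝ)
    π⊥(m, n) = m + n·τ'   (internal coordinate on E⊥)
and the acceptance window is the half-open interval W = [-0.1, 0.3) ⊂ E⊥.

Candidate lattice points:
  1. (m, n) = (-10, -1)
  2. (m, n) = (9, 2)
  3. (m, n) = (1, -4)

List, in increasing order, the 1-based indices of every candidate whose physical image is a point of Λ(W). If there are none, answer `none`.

Numerically τ ≈ 4.2361 and τ' = −1/τ ≈ -0.2361.
#1 (-10,-1): internal coord -10 + (-1)·τ' = -9.7639; -9.7639 ∉ [-0.1, 0.3) → out
#2 (9,2): internal coord 9 + (2)·τ' = +8.5279; +8.5279 ∉ [-0.1, 0.3) → out
#3 (1,-4): internal coord 1 + (-4)·τ' = +1.9443; +1.9443 ∉ [-0.1, 0.3) → out

none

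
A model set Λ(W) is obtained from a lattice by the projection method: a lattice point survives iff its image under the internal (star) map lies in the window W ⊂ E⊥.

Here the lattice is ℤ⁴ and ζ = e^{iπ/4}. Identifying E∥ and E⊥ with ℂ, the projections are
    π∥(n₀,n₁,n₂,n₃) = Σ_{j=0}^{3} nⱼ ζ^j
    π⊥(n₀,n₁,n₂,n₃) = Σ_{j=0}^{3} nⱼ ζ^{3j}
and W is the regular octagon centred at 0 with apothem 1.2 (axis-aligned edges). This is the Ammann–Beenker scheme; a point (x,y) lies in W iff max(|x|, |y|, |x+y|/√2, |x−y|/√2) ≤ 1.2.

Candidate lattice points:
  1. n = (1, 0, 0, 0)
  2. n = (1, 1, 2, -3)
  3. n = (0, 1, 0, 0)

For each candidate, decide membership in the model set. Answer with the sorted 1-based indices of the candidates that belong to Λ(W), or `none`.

1, 3

π⊥(n) = n₀ + n₁ζ³ + n₂ζ⁶ + n₃ζ⁹ where ζ = e^{iπ/4}.
candidate 1: n = (1, 0, 0, 0) → π⊥ ≈ (+1.0000, +0.0000); max(|x|,|y|,|x±y|/√2) = 1.0000 ≤ 1.2 ⇒ ∈ W
candidate 2: n = (1, 1, 2, -3) → π⊥ ≈ (-1.8284, -3.4142); max(|x|,|y|,|x±y|/√2) = 3.7071 > 1.2 ⇒ ∉ W
candidate 3: n = (0, 1, 0, 0) → π⊥ ≈ (-0.7071, +0.7071); max(|x|,|y|,|x±y|/√2) = 1.0000 ≤ 1.2 ⇒ ∈ W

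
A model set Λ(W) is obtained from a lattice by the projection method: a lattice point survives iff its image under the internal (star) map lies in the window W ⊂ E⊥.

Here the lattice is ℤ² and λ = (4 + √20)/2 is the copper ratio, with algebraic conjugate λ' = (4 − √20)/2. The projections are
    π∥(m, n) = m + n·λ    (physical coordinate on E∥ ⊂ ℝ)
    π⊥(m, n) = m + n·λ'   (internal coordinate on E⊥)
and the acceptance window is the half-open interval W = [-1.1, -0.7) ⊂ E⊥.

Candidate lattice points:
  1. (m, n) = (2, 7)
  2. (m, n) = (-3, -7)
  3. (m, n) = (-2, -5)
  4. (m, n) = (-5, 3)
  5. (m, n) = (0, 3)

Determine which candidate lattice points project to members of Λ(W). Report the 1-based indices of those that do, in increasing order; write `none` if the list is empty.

3, 5

Compute λ' = (4−√20)/2 = -0.23607, so π⊥(m,n) = m -0.23607·n.
candidate 1: (m,n)=(2,7) → π∥ = 2+7·λ ≈ 31.65248, π⊥ = 2+7·λ' ≈ 0.34752 ∉ [-1.1, -0.7) ⇒ out
candidate 2: (m,n)=(-3,-7) → π∥ = -3-7·λ ≈ -32.65248, π⊥ = -3-7·λ' ≈ -1.34752 ∉ [-1.1, -0.7) ⇒ out
candidate 3: (m,n)=(-2,-5) → π∥ = -2-5·λ ≈ -23.18034, π⊥ = -2-5·λ' ≈ -0.81966 ∈ [-1.1, -0.7) ⇒ IN Λ
candidate 4: (m,n)=(-5,3) → π∥ = -5+3·λ ≈ 7.70820, π⊥ = -5+3·λ' ≈ -5.70820 ∉ [-1.1, -0.7) ⇒ out
candidate 5: (m,n)=(0,3) → π∥ = 0+3·λ ≈ 12.70820, π⊥ = 0+3·λ' ≈ -0.70820 ∈ [-1.1, -0.7) ⇒ IN Λ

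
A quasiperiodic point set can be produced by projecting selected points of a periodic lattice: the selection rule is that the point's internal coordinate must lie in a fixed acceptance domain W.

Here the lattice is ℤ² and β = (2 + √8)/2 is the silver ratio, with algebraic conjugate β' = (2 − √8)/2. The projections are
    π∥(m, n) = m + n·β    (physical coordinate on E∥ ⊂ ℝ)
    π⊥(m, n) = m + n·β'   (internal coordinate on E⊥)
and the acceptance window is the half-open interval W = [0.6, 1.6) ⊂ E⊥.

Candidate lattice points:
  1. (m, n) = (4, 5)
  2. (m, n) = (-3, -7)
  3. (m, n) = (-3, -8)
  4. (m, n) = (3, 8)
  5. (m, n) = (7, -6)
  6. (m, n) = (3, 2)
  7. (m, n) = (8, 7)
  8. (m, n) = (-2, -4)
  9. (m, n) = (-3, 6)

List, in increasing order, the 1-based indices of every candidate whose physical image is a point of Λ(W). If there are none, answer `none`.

none

β' = (2−√8)/2 ≈ -0.4142.
candidate 1: (m,n)=(4,5) → π∥ = 4+5·β ≈ 16.0711, π⊥ = 4+5·β' ≈ 1.9289 ∉ [0.6, 1.6) ⇒ out
candidate 2: (m,n)=(-3,-7) → π∥ = -3-7·β ≈ -19.8995, π⊥ = -3-7·β' ≈ -0.1005 ∉ [0.6, 1.6) ⇒ out
candidate 3: (m,n)=(-3,-8) → π∥ = -3-8·β ≈ -22.3137, π⊥ = -3-8·β' ≈ 0.3137 ∉ [0.6, 1.6) ⇒ out
candidate 4: (m,n)=(3,8) → π∥ = 3+8·β ≈ 22.3137, π⊥ = 3+8·β' ≈ -0.3137 ∉ [0.6, 1.6) ⇒ out
candidate 5: (m,n)=(7,-6) → π∥ = 7-6·β ≈ -7.4853, π⊥ = 7-6·β' ≈ 9.4853 ∉ [0.6, 1.6) ⇒ out
candidate 6: (m,n)=(3,2) → π∥ = 3+2·β ≈ 7.8284, π⊥ = 3+2·β' ≈ 2.1716 ∉ [0.6, 1.6) ⇒ out
candidate 7: (m,n)=(8,7) → π∥ = 8+7·β ≈ 24.8995, π⊥ = 8+7·β' ≈ 5.1005 ∉ [0.6, 1.6) ⇒ out
candidate 8: (m,n)=(-2,-4) → π∥ = -2-4·β ≈ -11.6569, π⊥ = -2-4·β' ≈ -0.3431 ∉ [0.6, 1.6) ⇒ out
candidate 9: (m,n)=(-3,6) → π∥ = -3+6·β ≈ 11.4853, π⊥ = -3+6·β' ≈ -5.4853 ∉ [0.6, 1.6) ⇒ out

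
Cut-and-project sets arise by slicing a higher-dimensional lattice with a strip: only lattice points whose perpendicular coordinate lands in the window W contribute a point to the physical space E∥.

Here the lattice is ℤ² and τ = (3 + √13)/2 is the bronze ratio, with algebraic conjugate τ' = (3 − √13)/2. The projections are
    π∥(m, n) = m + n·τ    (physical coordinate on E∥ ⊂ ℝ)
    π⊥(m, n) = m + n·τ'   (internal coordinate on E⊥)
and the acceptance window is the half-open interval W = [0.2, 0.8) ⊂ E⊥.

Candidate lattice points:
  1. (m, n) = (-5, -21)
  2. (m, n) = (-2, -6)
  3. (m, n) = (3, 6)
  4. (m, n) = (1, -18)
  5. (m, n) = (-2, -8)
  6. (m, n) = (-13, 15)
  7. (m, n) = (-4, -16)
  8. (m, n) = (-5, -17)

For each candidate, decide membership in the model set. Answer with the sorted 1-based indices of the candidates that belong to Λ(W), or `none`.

Compute τ' = (3−√13)/2 = -0.302776, so π⊥(m,n) = m -0.302776·n.
#1 (-5,-21): internal coord -5 + (-21)·τ' = +1.358288; +1.358288 ∉ [0.2, 0.8) → out
#2 (-2,-6): internal coord -2 + (-6)·τ' = -0.183346; -0.183346 ∉ [0.2, 0.8) → out
#3 (3,6): internal coord 3 + (6)·τ' = +1.183346; +1.183346 ∉ [0.2, 0.8) → out
#4 (1,-18): internal coord 1 + (-18)·τ' = +6.449961; +6.449961 ∉ [0.2, 0.8) → out
#5 (-2,-8): internal coord -2 + (-8)·τ' = +0.422205; +0.422205 ∈ [0.2, 0.8) → IN Λ
#6 (-13,15): internal coord -13 + (15)·τ' = -17.541635; -17.541635 ∉ [0.2, 0.8) → out
#7 (-4,-16): internal coord -4 + (-16)·τ' = +0.844410; +0.844410 ∉ [0.2, 0.8) → out
#8 (-5,-17): internal coord -5 + (-17)·τ' = +0.147186; +0.147186 ∉ [0.2, 0.8) → out

5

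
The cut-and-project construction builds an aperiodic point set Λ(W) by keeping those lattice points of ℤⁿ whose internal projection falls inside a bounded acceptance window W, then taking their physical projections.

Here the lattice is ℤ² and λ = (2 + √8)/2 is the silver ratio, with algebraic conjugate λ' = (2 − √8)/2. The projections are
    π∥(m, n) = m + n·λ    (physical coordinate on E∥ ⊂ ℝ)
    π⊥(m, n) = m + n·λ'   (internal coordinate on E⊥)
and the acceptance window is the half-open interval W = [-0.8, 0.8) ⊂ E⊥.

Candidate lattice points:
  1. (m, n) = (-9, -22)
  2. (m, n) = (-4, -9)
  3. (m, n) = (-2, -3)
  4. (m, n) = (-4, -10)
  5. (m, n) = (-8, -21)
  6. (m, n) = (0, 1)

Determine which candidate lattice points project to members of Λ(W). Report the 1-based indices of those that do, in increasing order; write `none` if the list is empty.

Compute λ' = (2−√8)/2 = -0.41421, so π⊥(m,n) = m -0.41421·n.
[1] lift (-9,-22): star map gives 0.11270; window check -0.8 ≤ 0.11270 < 0.8 is true → IN Λ
[2] lift (-4,-9): star map gives -0.27208; window check -0.8 ≤ -0.27208 < 0.8 is true → IN Λ
[3] lift (-2,-3): star map gives -0.75736; window check -0.8 ≤ -0.75736 < 0.8 is true → IN Λ
[4] lift (-4,-10): star map gives 0.14214; window check -0.8 ≤ 0.14214 < 0.8 is true → IN Λ
[5] lift (-8,-21): star map gives 0.69848; window check -0.8 ≤ 0.69848 < 0.8 is true → IN Λ
[6] lift (0,1): star map gives -0.41421; window check -0.8 ≤ -0.41421 < 0.8 is true → IN Λ

1, 2, 3, 4, 5, 6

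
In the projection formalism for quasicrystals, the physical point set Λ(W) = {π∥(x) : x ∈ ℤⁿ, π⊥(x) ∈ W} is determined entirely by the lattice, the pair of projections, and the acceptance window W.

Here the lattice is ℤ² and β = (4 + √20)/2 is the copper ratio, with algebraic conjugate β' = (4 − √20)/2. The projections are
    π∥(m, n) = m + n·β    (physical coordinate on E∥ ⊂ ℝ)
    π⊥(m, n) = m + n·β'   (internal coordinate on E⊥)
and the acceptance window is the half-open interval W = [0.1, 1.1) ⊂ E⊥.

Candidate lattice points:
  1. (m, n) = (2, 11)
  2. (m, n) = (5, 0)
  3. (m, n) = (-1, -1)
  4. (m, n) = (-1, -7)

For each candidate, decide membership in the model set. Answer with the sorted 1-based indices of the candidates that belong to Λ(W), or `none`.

4

β' = (4−√20)/2 ≈ -0.23607.
candidate 1: (m,n)=(2,11) → π∥ = 2+11·β ≈ 48.59675, π⊥ = 2+11·β' ≈ -0.59675 ∉ [0.1, 1.1) ⇒ out
candidate 2: (m,n)=(5,0) → π∥ = 5+0·β ≈ 5.00000, π⊥ = 5+0·β' ≈ 5.00000 ∉ [0.1, 1.1) ⇒ out
candidate 3: (m,n)=(-1,-1) → π∥ = -1-1·β ≈ -5.23607, π⊥ = -1-1·β' ≈ -0.76393 ∉ [0.1, 1.1) ⇒ out
candidate 4: (m,n)=(-1,-7) → π∥ = -1-7·β ≈ -30.65248, π⊥ = -1-7·β' ≈ 0.65248 ∈ [0.1, 1.1) ⇒ IN Λ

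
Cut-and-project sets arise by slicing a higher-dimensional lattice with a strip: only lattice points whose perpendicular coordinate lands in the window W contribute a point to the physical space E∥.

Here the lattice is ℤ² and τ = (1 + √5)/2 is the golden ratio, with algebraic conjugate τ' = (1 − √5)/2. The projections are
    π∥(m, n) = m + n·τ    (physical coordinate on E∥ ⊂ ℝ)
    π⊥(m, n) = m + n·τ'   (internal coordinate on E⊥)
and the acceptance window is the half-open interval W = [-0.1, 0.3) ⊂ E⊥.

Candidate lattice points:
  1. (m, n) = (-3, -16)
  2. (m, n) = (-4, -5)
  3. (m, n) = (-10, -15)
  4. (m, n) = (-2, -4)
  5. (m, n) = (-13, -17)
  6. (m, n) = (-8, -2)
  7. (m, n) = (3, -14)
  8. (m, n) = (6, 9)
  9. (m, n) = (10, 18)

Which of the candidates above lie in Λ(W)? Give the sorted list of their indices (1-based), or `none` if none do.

Compute τ' = (1−√5)/2 = -0.618034, so π⊥(m,n) = m -0.618034·n.
#1 (-3,-16): internal coord -3 + (-16)·τ' = +6.888544; +6.888544 ∉ [-0.1, 0.3) → out
#2 (-4,-5): internal coord -4 + (-5)·τ' = -0.909830; -0.909830 ∉ [-0.1, 0.3) → out
#3 (-10,-15): internal coord -10 + (-15)·τ' = -0.729490; -0.729490 ∉ [-0.1, 0.3) → out
#4 (-2,-4): internal coord -2 + (-4)·τ' = +0.472136; +0.472136 ∉ [-0.1, 0.3) → out
#5 (-13,-17): internal coord -13 + (-17)·τ' = -2.493422; -2.493422 ∉ [-0.1, 0.3) → out
#6 (-8,-2): internal coord -8 + (-2)·τ' = -6.763932; -6.763932 ∉ [-0.1, 0.3) → out
#7 (3,-14): internal coord 3 + (-14)·τ' = +11.652476; +11.652476 ∉ [-0.1, 0.3) → out
#8 (6,9): internal coord 6 + (9)·τ' = +0.437694; +0.437694 ∉ [-0.1, 0.3) → out
#9 (10,18): internal coord 10 + (18)·τ' = -1.124612; -1.124612 ∉ [-0.1, 0.3) → out

none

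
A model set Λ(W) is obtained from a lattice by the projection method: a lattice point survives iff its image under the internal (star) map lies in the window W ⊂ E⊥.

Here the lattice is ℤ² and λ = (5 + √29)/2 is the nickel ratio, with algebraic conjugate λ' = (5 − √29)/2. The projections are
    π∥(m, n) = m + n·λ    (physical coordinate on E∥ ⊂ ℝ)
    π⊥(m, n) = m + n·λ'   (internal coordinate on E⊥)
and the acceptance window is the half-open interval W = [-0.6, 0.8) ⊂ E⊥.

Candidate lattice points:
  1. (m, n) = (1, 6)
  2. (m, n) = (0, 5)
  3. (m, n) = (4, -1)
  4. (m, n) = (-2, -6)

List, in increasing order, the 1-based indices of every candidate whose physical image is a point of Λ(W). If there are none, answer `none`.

1

Numerically λ ≈ 5.192582 and λ' = −1/λ ≈ -0.192582.
candidate 1: (m,n)=(1,6) → π∥ = 1+6·λ ≈ 32.155494, π⊥ = 1+6·λ' ≈ -0.155494 ∈ [-0.6, 0.8) ⇒ IN Λ
candidate 2: (m,n)=(0,5) → π∥ = 0+5·λ ≈ 25.962912, π⊥ = 0+5·λ' ≈ -0.962912 ∉ [-0.6, 0.8) ⇒ out
candidate 3: (m,n)=(4,-1) → π∥ = 4-1·λ ≈ -1.192582, π⊥ = 4-1·λ' ≈ 4.192582 ∉ [-0.6, 0.8) ⇒ out
candidate 4: (m,n)=(-2,-6) → π∥ = -2-6·λ ≈ -33.155494, π⊥ = -2-6·λ' ≈ -0.844506 ∉ [-0.6, 0.8) ⇒ out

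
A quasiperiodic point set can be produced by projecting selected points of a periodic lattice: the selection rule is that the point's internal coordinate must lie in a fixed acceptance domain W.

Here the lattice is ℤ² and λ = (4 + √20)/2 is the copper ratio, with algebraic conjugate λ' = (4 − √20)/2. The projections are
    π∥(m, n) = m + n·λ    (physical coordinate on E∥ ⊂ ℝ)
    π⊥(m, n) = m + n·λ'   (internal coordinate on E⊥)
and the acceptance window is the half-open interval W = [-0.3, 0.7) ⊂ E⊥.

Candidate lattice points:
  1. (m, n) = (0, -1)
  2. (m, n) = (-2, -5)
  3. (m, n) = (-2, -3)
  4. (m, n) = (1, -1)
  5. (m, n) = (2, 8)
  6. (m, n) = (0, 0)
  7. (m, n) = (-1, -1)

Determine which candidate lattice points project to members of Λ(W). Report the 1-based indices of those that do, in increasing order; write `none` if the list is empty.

Compute λ' = (4−√20)/2 = -0.23607, so π⊥(m,n) = m -0.23607·n.
#1 (0,-1): internal coord 0 + (-1)·λ' = +0.23607; +0.23607 ∈ [-0.3, 0.7) → IN Λ
#2 (-2,-5): internal coord -2 + (-5)·λ' = -0.81966; -0.81966 ∉ [-0.3, 0.7) → out
#3 (-2,-3): internal coord -2 + (-3)·λ' = -1.29180; -1.29180 ∉ [-0.3, 0.7) → out
#4 (1,-1): internal coord 1 + (-1)·λ' = +1.23607; +1.23607 ∉ [-0.3, 0.7) → out
#5 (2,8): internal coord 2 + (8)·λ' = +0.11146; +0.11146 ∈ [-0.3, 0.7) → IN Λ
#6 (0,0): internal coord 0 + (0)·λ' = +0.00000; +0.00000 ∈ [-0.3, 0.7) → IN Λ
#7 (-1,-1): internal coord -1 + (-1)·λ' = -0.76393; -0.76393 ∉ [-0.3, 0.7) → out

1, 5, 6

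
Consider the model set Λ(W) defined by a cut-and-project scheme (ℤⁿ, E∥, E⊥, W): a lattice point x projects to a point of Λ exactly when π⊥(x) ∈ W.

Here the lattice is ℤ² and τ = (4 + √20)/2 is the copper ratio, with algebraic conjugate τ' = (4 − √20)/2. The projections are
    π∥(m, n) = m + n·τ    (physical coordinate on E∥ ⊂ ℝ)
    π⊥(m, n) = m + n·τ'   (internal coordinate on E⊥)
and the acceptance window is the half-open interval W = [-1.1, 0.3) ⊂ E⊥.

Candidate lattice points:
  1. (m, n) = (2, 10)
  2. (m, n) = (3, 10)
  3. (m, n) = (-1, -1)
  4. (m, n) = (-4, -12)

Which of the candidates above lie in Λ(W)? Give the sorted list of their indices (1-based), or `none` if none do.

1, 3

Compute τ' = (4−√20)/2 = -0.236068, so π⊥(m,n) = m -0.236068·n.
#1 (2,10): internal coord 2 + (10)·τ' = -0.360680; -0.360680 ∈ [-1.1, 0.3) → IN Λ
#2 (3,10): internal coord 3 + (10)·τ' = +0.639320; +0.639320 ∉ [-1.1, 0.3) → out
#3 (-1,-1): internal coord -1 + (-1)·τ' = -0.763932; -0.763932 ∈ [-1.1, 0.3) → IN Λ
#4 (-4,-12): internal coord -4 + (-12)·τ' = -1.167184; -1.167184 ∉ [-1.1, 0.3) → out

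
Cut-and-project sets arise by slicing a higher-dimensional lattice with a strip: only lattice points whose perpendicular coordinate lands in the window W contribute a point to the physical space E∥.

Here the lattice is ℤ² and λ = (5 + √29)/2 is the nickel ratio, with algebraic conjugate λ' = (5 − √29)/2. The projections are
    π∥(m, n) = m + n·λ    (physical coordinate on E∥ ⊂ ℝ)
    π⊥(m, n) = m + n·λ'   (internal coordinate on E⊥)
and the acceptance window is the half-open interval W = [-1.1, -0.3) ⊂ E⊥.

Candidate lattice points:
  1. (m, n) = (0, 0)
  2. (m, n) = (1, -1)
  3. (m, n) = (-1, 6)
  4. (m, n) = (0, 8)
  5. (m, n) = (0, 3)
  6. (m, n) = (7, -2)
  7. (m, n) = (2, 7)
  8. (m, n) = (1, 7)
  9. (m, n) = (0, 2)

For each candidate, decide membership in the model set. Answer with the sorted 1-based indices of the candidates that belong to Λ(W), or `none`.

5, 8, 9

λ' = (5−√29)/2 ≈ -0.19258.
#1 (0,0): internal coord 0 + (0)·λ' = +0.00000; +0.00000 ∉ [-1.1, -0.3) → out
#2 (1,-1): internal coord 1 + (-1)·λ' = +1.19258; +1.19258 ∉ [-1.1, -0.3) → out
#3 (-1,6): internal coord -1 + (6)·λ' = -2.15549; -2.15549 ∉ [-1.1, -0.3) → out
#4 (0,8): internal coord 0 + (8)·λ' = -1.54066; -1.54066 ∉ [-1.1, -0.3) → out
#5 (0,3): internal coord 0 + (3)·λ' = -0.57775; -0.57775 ∈ [-1.1, -0.3) → IN Λ
#6 (7,-2): internal coord 7 + (-2)·λ' = +7.38516; +7.38516 ∉ [-1.1, -0.3) → out
#7 (2,7): internal coord 2 + (7)·λ' = +0.65192; +0.65192 ∉ [-1.1, -0.3) → out
#8 (1,7): internal coord 1 + (7)·λ' = -0.34808; -0.34808 ∈ [-1.1, -0.3) → IN Λ
#9 (0,2): internal coord 0 + (2)·λ' = -0.38516; -0.38516 ∈ [-1.1, -0.3) → IN Λ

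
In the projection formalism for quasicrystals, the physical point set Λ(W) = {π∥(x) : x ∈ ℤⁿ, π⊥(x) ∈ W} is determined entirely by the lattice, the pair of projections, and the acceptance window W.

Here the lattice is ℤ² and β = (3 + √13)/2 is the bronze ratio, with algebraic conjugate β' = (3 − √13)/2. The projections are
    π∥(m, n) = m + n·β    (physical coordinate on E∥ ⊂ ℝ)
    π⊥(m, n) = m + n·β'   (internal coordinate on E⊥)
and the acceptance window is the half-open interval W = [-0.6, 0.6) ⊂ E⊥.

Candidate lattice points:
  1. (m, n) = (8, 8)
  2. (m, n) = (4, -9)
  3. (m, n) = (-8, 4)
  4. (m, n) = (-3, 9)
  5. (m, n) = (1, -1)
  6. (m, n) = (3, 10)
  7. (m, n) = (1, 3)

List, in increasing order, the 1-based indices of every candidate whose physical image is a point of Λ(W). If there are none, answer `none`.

6, 7

Compute β' = (3−√13)/2 = -0.30278, so π⊥(m,n) = m -0.30278·n.
#1 (8,8): internal coord 8 + (8)·β' = +5.57779; +5.57779 ∉ [-0.6, 0.6) → out
#2 (4,-9): internal coord 4 + (-9)·β' = +6.72498; +6.72498 ∉ [-0.6, 0.6) → out
#3 (-8,4): internal coord -8 + (4)·β' = -9.21110; -9.21110 ∉ [-0.6, 0.6) → out
#4 (-3,9): internal coord -3 + (9)·β' = -5.72498; -5.72498 ∉ [-0.6, 0.6) → out
#5 (1,-1): internal coord 1 + (-1)·β' = +1.30278; +1.30278 ∉ [-0.6, 0.6) → out
#6 (3,10): internal coord 3 + (10)·β' = -0.02776; -0.02776 ∈ [-0.6, 0.6) → IN Λ
#7 (1,3): internal coord 1 + (3)·β' = +0.09167; +0.09167 ∈ [-0.6, 0.6) → IN Λ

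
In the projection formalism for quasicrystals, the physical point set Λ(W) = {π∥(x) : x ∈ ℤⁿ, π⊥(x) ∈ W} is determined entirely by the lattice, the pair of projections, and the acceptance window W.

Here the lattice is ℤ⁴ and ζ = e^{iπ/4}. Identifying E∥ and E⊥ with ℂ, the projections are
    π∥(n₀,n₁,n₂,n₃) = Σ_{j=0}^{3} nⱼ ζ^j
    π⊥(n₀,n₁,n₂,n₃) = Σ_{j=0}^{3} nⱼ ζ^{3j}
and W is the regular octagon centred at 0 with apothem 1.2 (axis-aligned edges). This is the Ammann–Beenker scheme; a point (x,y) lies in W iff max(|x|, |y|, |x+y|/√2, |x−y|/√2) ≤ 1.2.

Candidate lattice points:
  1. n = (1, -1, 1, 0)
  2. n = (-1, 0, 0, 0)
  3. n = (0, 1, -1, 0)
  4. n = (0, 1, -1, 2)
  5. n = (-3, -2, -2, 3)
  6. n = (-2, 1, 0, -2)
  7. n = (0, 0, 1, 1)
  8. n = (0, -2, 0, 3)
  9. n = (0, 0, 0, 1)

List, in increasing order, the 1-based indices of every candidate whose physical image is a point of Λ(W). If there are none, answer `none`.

2, 7, 9

With ζ = e^{iπ/4} the internal vectors are ζ^0,ζ^3,ζ^6,ζ^9.
#1 (1, -1, 1, 0): internal (1.70711, -1.70711); octagon support 2.41421 vs apothem 1.2 → ∉ W
#2 (-1, 0, 0, 0): internal (-1.00000, 0.00000); octagon support 1.00000 vs apothem 1.2 → ∈ W
#3 (0, 1, -1, 0): internal (-0.70711, 1.70711); octagon support 1.70711 vs apothem 1.2 → ∉ W
#4 (0, 1, -1, 2): internal (0.70711, 3.12132); octagon support 3.12132 vs apothem 1.2 → ∉ W
#5 (-3, -2, -2, 3): internal (0.53553, 2.70711); octagon support 2.70711 vs apothem 1.2 → ∉ W
#6 (-2, 1, 0, -2): internal (-4.12132, -0.70711); octagon support 4.12132 vs apothem 1.2 → ∉ W
#7 (0, 0, 1, 1): internal (0.70711, -0.29289); octagon support 0.70711 vs apothem 1.2 → ∈ W
#8 (0, -2, 0, 3): internal (3.53553, 0.70711); octagon support 3.53553 vs apothem 1.2 → ∉ W
#9 (0, 0, 0, 1): internal (0.70711, 0.70711); octagon support 1.00000 vs apothem 1.2 → ∈ W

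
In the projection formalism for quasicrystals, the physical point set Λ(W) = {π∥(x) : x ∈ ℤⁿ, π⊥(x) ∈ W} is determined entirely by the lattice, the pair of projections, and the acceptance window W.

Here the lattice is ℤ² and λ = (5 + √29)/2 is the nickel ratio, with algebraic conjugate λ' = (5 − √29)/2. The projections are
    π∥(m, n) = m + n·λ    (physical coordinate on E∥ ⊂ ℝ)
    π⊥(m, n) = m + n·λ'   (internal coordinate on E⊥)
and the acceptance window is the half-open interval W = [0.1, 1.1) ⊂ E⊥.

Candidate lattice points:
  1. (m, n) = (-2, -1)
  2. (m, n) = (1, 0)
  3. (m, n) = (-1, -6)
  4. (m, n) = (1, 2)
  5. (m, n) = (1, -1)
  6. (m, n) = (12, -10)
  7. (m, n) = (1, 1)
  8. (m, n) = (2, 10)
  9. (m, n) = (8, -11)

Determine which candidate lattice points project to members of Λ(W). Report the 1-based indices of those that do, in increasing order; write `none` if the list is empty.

2, 3, 4, 7

λ' = (5−√29)/2 ≈ -0.19258.
[1] lift (-2,-1): star map gives -1.80742; window check 0.1 ≤ -1.80742 < 1.1 is false → out
[2] lift (1,0): star map gives 1.00000; window check 0.1 ≤ 1.00000 < 1.1 is true → IN Λ
[3] lift (-1,-6): star map gives 0.15549; window check 0.1 ≤ 0.15549 < 1.1 is true → IN Λ
[4] lift (1,2): star map gives 0.61484; window check 0.1 ≤ 0.61484 < 1.1 is true → IN Λ
[5] lift (1,-1): star map gives 1.19258; window check 0.1 ≤ 1.19258 < 1.1 is false → out
[6] lift (12,-10): star map gives 13.92582; window check 0.1 ≤ 13.92582 < 1.1 is false → out
[7] lift (1,1): star map gives 0.80742; window check 0.1 ≤ 0.80742 < 1.1 is true → IN Λ
[8] lift (2,10): star map gives 0.07418; window check 0.1 ≤ 0.07418 < 1.1 is false → out
[9] lift (8,-11): star map gives 10.11841; window check 0.1 ≤ 10.11841 < 1.1 is false → out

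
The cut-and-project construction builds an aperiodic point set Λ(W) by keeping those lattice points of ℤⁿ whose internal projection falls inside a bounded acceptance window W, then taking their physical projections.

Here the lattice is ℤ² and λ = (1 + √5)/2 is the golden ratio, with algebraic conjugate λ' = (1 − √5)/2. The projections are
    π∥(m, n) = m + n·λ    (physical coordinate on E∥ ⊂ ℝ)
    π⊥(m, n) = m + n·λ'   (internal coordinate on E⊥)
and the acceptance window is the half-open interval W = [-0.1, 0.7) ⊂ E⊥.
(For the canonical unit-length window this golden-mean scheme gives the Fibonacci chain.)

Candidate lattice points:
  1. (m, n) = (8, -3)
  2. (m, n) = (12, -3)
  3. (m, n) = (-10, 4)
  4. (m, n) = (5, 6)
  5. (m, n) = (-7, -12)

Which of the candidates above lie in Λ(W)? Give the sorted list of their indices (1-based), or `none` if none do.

Compute λ' = (1−√5)/2 = -0.61803, so π⊥(m,n) = m -0.61803·n.
candidate 1: (m,n)=(8,-3) → π∥ = 8-3·λ ≈ 3.14590, π⊥ = 8-3·λ' ≈ 9.85410 ∉ [-0.1, 0.7) ⇒ out
candidate 2: (m,n)=(12,-3) → π∥ = 12-3·λ ≈ 7.14590, π⊥ = 12-3·λ' ≈ 13.85410 ∉ [-0.1, 0.7) ⇒ out
candidate 3: (m,n)=(-10,4) → π∥ = -10+4·λ ≈ -3.52786, π⊥ = -10+4·λ' ≈ -12.47214 ∉ [-0.1, 0.7) ⇒ out
candidate 4: (m,n)=(5,6) → π∥ = 5+6·λ ≈ 14.70820, π⊥ = 5+6·λ' ≈ 1.29180 ∉ [-0.1, 0.7) ⇒ out
candidate 5: (m,n)=(-7,-12) → π∥ = -7-12·λ ≈ -26.41641, π⊥ = -7-12·λ' ≈ 0.41641 ∈ [-0.1, 0.7) ⇒ IN Λ

5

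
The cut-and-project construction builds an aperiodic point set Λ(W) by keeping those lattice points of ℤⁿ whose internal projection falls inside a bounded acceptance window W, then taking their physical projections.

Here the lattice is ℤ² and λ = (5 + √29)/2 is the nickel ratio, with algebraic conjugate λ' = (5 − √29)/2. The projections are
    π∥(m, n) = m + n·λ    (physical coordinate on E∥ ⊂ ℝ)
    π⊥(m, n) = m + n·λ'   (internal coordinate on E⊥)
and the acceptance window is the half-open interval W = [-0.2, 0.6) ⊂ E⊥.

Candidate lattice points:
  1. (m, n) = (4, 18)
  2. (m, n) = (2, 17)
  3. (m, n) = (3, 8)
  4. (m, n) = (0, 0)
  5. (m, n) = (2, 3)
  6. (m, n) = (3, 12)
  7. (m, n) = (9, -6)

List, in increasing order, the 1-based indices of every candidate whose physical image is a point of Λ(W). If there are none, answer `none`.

1, 4

Numerically λ ≈ 5.1926 and λ' = −1/λ ≈ -0.1926.
#1 (4,18): internal coord 4 + (18)·λ' = +0.5335; +0.5335 ∈ [-0.2, 0.6) → IN Λ
#2 (2,17): internal coord 2 + (17)·λ' = -1.2739; -1.2739 ∉ [-0.2, 0.6) → out
#3 (3,8): internal coord 3 + (8)·λ' = +1.4593; +1.4593 ∉ [-0.2, 0.6) → out
#4 (0,0): internal coord 0 + (0)·λ' = +0.0000; +0.0000 ∈ [-0.2, 0.6) → IN Λ
#5 (2,3): internal coord 2 + (3)·λ' = +1.4223; +1.4223 ∉ [-0.2, 0.6) → out
#6 (3,12): internal coord 3 + (12)·λ' = +0.6890; +0.6890 ∉ [-0.2, 0.6) → out
#7 (9,-6): internal coord 9 + (-6)·λ' = +10.1555; +10.1555 ∉ [-0.2, 0.6) → out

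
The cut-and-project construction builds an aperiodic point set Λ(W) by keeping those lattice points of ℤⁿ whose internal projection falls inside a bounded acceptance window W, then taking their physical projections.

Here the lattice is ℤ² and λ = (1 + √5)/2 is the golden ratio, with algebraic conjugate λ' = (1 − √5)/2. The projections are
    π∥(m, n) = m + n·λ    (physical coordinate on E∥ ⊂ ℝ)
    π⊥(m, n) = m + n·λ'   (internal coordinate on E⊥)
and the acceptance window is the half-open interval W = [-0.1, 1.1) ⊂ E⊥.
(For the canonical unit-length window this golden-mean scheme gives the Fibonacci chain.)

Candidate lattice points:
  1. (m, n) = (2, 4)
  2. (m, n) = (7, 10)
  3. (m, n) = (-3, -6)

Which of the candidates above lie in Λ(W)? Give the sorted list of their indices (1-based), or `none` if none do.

λ' = (1−√5)/2 ≈ -0.61803.
candidate 1: (m,n)=(2,4) → π∥ = 2+4·λ ≈ 8.47214, π⊥ = 2+4·λ' ≈ -0.47214 ∉ [-0.1, 1.1) ⇒ out
candidate 2: (m,n)=(7,10) → π∥ = 7+10·λ ≈ 23.18034, π⊥ = 7+10·λ' ≈ 0.81966 ∈ [-0.1, 1.1) ⇒ IN Λ
candidate 3: (m,n)=(-3,-6) → π∥ = -3-6·λ ≈ -12.70820, π⊥ = -3-6·λ' ≈ 0.70820 ∈ [-0.1, 1.1) ⇒ IN Λ

2, 3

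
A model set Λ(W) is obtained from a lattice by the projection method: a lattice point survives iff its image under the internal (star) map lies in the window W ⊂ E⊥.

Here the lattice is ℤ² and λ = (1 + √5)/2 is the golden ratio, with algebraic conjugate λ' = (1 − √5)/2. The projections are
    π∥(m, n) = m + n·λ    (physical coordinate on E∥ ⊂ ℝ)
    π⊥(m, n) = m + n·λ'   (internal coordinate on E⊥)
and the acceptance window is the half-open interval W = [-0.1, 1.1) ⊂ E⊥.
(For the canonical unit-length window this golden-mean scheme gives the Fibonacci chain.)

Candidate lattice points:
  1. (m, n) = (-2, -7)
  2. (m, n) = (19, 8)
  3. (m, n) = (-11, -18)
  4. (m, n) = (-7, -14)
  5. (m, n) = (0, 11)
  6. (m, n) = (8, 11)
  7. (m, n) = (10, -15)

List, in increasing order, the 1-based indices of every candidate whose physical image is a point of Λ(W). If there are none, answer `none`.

3

Numerically λ ≈ 1.618034 and λ' = −1/λ ≈ -0.618034.
[1] lift (-2,-7): star map gives 2.326238; window check -0.1 ≤ 2.326238 < 1.1 is false → out
[2] lift (19,8): star map gives 14.055728; window check -0.1 ≤ 14.055728 < 1.1 is false → out
[3] lift (-11,-18): star map gives 0.124612; window check -0.1 ≤ 0.124612 < 1.1 is true → IN Λ
[4] lift (-7,-14): star map gives 1.652476; window check -0.1 ≤ 1.652476 < 1.1 is false → out
[5] lift (0,11): star map gives -6.798374; window check -0.1 ≤ -6.798374 < 1.1 is false → out
[6] lift (8,11): star map gives 1.201626; window check -0.1 ≤ 1.201626 < 1.1 is false → out
[7] lift (10,-15): star map gives 19.270510; window check -0.1 ≤ 19.270510 < 1.1 is false → out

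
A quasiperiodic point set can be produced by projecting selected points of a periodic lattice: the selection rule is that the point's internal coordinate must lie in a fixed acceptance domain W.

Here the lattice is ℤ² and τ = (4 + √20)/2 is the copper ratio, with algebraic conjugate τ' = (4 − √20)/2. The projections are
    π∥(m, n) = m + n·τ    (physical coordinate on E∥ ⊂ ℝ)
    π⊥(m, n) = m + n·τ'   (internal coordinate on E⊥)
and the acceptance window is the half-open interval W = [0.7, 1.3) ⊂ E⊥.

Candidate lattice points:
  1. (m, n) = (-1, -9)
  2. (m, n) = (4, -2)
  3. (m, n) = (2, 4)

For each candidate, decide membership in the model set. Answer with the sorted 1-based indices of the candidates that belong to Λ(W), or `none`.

Compute τ' = (4−√20)/2 = -0.2361, so π⊥(m,n) = m -0.2361·n.
candidate 1: (m,n)=(-1,-9) → π∥ = -1-9·τ ≈ -39.1246, π⊥ = -1-9·τ' ≈ 1.1246 ∈ [0.7, 1.3) ⇒ IN Λ
candidate 2: (m,n)=(4,-2) → π∥ = 4-2·τ ≈ -4.4721, π⊥ = 4-2·τ' ≈ 4.4721 ∉ [0.7, 1.3) ⇒ out
candidate 3: (m,n)=(2,4) → π∥ = 2+4·τ ≈ 18.9443, π⊥ = 2+4·τ' ≈ 1.0557 ∈ [0.7, 1.3) ⇒ IN Λ

1, 3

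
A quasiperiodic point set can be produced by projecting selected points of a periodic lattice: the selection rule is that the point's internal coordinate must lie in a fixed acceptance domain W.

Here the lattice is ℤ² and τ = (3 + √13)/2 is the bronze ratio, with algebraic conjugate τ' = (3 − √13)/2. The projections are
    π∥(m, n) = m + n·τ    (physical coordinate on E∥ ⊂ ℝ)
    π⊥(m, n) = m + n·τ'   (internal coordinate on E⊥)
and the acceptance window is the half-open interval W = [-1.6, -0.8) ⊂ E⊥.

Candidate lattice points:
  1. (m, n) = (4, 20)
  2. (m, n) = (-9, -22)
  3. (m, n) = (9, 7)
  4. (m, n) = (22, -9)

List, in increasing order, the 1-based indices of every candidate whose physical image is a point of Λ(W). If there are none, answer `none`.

τ' = (3−√13)/2 ≈ -0.30278.
[1] lift (4,20): star map gives -2.05551; window check -1.6 ≤ -2.05551 < -0.8 is false → out
[2] lift (-9,-22): star map gives -2.33894; window check -1.6 ≤ -2.33894 < -0.8 is false → out
[3] lift (9,7): star map gives 6.88057; window check -1.6 ≤ 6.88057 < -0.8 is false → out
[4] lift (22,-9): star map gives 24.72498; window check -1.6 ≤ 24.72498 < -0.8 is false → out

none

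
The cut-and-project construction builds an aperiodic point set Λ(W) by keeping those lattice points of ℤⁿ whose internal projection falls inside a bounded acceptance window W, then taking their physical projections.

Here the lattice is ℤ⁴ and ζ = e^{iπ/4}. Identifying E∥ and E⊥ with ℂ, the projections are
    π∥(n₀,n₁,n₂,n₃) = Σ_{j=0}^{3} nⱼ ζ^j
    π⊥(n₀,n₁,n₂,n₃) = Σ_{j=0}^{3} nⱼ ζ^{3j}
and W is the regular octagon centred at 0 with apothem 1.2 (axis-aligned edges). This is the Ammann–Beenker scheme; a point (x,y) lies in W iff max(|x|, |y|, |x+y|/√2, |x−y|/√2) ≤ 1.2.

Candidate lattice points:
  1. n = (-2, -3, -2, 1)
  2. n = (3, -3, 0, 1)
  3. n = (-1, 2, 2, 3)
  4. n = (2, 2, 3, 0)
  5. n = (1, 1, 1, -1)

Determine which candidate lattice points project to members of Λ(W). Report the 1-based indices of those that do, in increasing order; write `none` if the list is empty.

With ζ = e^{iπ/4} the internal vectors are ζ^0,ζ^3,ζ^6,ζ^9.
#1 (-2, -3, -2, 1): internal (0.8284, 0.5858); octagon support 1.0000 vs apothem 1.2 → ∈ W
#2 (3, -3, 0, 1): internal (5.8284, -1.4142); octagon support 5.8284 vs apothem 1.2 → ∉ W
#3 (-1, 2, 2, 3): internal (-0.2929, 1.5355); octagon support 1.5355 vs apothem 1.2 → ∉ W
#4 (2, 2, 3, 0): internal (0.5858, -1.5858); octagon support 1.5858 vs apothem 1.2 → ∉ W
#5 (1, 1, 1, -1): internal (-0.4142, -1.0000); octagon support 1.0000 vs apothem 1.2 → ∈ W

1, 5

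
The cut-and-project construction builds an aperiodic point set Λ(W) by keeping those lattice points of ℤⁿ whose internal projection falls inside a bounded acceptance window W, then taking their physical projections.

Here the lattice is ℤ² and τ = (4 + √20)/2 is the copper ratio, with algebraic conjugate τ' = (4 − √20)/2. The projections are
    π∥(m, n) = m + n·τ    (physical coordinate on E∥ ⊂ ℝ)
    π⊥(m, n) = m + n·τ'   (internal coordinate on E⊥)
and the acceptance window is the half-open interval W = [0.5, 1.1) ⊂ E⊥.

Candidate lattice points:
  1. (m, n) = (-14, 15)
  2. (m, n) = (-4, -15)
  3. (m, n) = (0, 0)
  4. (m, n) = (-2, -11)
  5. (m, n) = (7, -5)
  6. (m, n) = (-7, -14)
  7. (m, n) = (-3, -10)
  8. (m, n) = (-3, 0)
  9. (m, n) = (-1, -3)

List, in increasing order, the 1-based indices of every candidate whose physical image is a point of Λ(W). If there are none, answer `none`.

4

Compute τ' = (4−√20)/2 = -0.2361, so π⊥(m,n) = m -0.2361·n.
[1] lift (-14,15): star map gives -17.5410; window check 0.5 ≤ -17.5410 < 1.1 is false → out
[2] lift (-4,-15): star map gives -0.4590; window check 0.5 ≤ -0.4590 < 1.1 is false → out
[3] lift (0,0): star map gives 0.0000; window check 0.5 ≤ 0.0000 < 1.1 is false → out
[4] lift (-2,-11): star map gives 0.5967; window check 0.5 ≤ 0.5967 < 1.1 is true → IN Λ
[5] lift (7,-5): star map gives 8.1803; window check 0.5 ≤ 8.1803 < 1.1 is false → out
[6] lift (-7,-14): star map gives -3.6950; window check 0.5 ≤ -3.6950 < 1.1 is false → out
[7] lift (-3,-10): star map gives -0.6393; window check 0.5 ≤ -0.6393 < 1.1 is false → out
[8] lift (-3,0): star map gives -3.0000; window check 0.5 ≤ -3.0000 < 1.1 is false → out
[9] lift (-1,-3): star map gives -0.2918; window check 0.5 ≤ -0.2918 < 1.1 is false → out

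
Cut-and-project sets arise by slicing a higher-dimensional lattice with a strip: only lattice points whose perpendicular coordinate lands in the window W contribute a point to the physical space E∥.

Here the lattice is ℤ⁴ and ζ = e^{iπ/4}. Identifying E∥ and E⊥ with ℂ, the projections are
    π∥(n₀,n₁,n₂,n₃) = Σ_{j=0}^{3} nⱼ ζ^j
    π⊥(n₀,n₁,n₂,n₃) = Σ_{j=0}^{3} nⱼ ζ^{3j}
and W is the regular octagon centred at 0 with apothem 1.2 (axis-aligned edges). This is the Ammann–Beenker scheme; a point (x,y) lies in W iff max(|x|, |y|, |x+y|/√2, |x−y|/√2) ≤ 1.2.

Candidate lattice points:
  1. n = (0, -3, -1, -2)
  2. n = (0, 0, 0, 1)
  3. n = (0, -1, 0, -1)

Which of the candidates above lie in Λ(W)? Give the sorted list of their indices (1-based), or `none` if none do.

2

With ζ = e^{iπ/4} the internal vectors are ζ^0,ζ^3,ζ^6,ζ^9.
#1 (0, -3, -1, -2): internal (0.70711, -2.53553); octagon support 2.53553 vs apothem 1.2 → ∉ W
#2 (0, 0, 0, 1): internal (0.70711, 0.70711); octagon support 1.00000 vs apothem 1.2 → ∈ W
#3 (0, -1, 0, -1): internal (0.00000, -1.41421); octagon support 1.41421 vs apothem 1.2 → ∉ W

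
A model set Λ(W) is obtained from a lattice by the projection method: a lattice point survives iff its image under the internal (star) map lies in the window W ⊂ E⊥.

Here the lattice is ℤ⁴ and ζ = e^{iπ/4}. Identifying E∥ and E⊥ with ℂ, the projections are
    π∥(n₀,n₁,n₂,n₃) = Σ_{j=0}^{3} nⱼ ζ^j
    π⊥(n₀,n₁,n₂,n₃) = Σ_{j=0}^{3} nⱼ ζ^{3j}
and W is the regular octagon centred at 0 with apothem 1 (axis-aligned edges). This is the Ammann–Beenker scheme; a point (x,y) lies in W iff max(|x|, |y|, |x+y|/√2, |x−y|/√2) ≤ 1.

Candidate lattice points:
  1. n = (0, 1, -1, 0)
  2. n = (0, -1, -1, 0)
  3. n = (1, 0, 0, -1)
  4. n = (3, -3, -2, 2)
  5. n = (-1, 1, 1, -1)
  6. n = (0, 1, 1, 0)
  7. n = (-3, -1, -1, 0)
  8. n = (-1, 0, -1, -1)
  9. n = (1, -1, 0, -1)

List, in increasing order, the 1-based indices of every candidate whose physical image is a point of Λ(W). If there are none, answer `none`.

2, 3, 6

Internal map: ζ^{3j} for j=0..3 gives (1,0), (−√2/2,√2/2), (0,−1), (√2/2,√2/2).
candidate 1: n = (0, 1, -1, 0) → π⊥ ≈ (-0.70711, +1.70711); max(|x|,|y|,|x±y|/√2) = 1.70711 > 1 ⇒ ∉ W
candidate 2: n = (0, -1, -1, 0) → π⊥ ≈ (+0.70711, +0.29289); max(|x|,|y|,|x±y|/√2) = 0.70711 ≤ 1 ⇒ ∈ W
candidate 3: n = (1, 0, 0, -1) → π⊥ ≈ (+0.29289, -0.70711); max(|x|,|y|,|x±y|/√2) = 0.70711 ≤ 1 ⇒ ∈ W
candidate 4: n = (3, -3, -2, 2) → π⊥ ≈ (+6.53553, +1.29289); max(|x|,|y|,|x±y|/√2) = 6.53553 > 1 ⇒ ∉ W
candidate 5: n = (-1, 1, 1, -1) → π⊥ ≈ (-2.41421, -1.00000); max(|x|,|y|,|x±y|/√2) = 2.41421 > 1 ⇒ ∉ W
candidate 6: n = (0, 1, 1, 0) → π⊥ ≈ (-0.70711, -0.29289); max(|x|,|y|,|x±y|/√2) = 0.70711 ≤ 1 ⇒ ∈ W
candidate 7: n = (-3, -1, -1, 0) → π⊥ ≈ (-2.29289, +0.29289); max(|x|,|y|,|x±y|/√2) = 2.29289 > 1 ⇒ ∉ W
candidate 8: n = (-1, 0, -1, -1) → π⊥ ≈ (-1.70711, +0.29289); max(|x|,|y|,|x±y|/√2) = 1.70711 > 1 ⇒ ∉ W
candidate 9: n = (1, -1, 0, -1) → π⊥ ≈ (+1.00000, -1.41421); max(|x|,|y|,|x±y|/√2) = 1.70711 > 1 ⇒ ∉ W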